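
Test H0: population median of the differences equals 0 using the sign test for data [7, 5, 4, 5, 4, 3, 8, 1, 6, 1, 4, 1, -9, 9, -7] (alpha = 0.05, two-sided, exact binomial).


Step 1: Discard zero differences. Original n = 15; n_eff = number of nonzero differences = 15.
Nonzero differences (with sign): +7, +5, +4, +5, +4, +3, +8, +1, +6, +1, +4, +1, -9, +9, -7
Step 2: Count signs: positive = 13, negative = 2.
Step 3: Under H0: P(positive) = 0.5, so the number of positives S ~ Bin(15, 0.5).
Step 4: Two-sided exact p-value = sum of Bin(15,0.5) probabilities at or below the observed probability = 0.007385.
Step 5: alpha = 0.05. reject H0.

n_eff = 15, pos = 13, neg = 2, p = 0.007385, reject H0.


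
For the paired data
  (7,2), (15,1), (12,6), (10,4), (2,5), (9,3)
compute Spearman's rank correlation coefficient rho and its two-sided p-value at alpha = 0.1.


Step 1: Rank x and y separately (midranks; no ties here).
rank(x): 7->2, 15->6, 12->5, 10->4, 2->1, 9->3
rank(y): 2->2, 1->1, 6->6, 4->4, 5->5, 3->3
Step 2: d_i = R_x(i) - R_y(i); compute d_i^2.
  (2-2)^2=0, (6-1)^2=25, (5-6)^2=1, (4-4)^2=0, (1-5)^2=16, (3-3)^2=0
sum(d^2) = 42.
Step 3: rho = 1 - 6*42 / (6*(6^2 - 1)) = 1 - 252/210 = -0.200000.
Step 4: Under H0, t = rho * sqrt((n-2)/(1-rho^2)) = -0.4082 ~ t(4).
Step 5: Two-sided p-value from the t-distribution with 4 df = 0.704000.
Step 6: alpha = 0.1. fail to reject H0.

rho = -0.2000, p = 0.704000, fail to reject H0 at alpha = 0.1.


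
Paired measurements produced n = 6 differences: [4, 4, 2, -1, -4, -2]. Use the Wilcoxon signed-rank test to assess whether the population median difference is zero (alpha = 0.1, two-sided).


Step 1: Drop any zero differences (none here) and take |d_i|.
|d| = [4, 4, 2, 1, 4, 2]
Step 2: Midrank |d_i| (ties get averaged ranks).
ranks: |4|->5, |4|->5, |2|->2.5, |1|->1, |4|->5, |2|->2.5
Step 3: Attach original signs; sum ranks with positive sign and with negative sign.
W+ = 5 + 5 + 2.5 = 12.5
W- = 1 + 5 + 2.5 = 8.5
(Check: W+ + W- = 21 should equal n(n+1)/2 = 21.)
Step 4: Test statistic W = min(W+, W-) = 8.5.
Step 5: Ties in |d|, so use the tie-corrected normal approximation.
        E[W] = n(n+1)/4 = 6*7/4 = 10.5.
        Tie groups: |d|=2 (t=2), |d|=4 (t=3); sum(t^3 - t) = 30.
        Var[W] = n(n+1)(2n+1)/24 - sum(t^3-t)/48 = 546/24 - 30/48 = 22.125.
        z = (W - E[W]) / sqrt(Var[W]) = (8.5 - 10.5) / 4.7037 = -0.4252.
        Two-sided p = 2*Phi(z) = 0.670694.
Step 6: alpha = 0.1. fail to reject H0.

W+ = 12.5, W- = 8.5, W = min = 8.5, p = 0.670694, fail to reject H0.


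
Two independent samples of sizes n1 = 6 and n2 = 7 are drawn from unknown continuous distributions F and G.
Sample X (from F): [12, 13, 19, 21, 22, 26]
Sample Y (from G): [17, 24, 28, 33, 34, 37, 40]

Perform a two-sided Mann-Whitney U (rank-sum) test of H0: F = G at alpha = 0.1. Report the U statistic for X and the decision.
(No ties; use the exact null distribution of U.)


Step 1: Combine and sort all 13 observations; assign midranks.
sorted (value, group): (12,X), (13,X), (17,Y), (19,X), (21,X), (22,X), (24,Y), (26,X), (28,Y), (33,Y), (34,Y), (37,Y), (40,Y)
ranks: 12->1, 13->2, 17->3, 19->4, 21->5, 22->6, 24->7, 26->8, 28->9, 33->10, 34->11, 37->12, 40->13
Step 2: Rank sum for X: R1 = 1 + 2 + 4 + 5 + 6 + 8 = 26.
Step 3: U_X = R1 - n1(n1+1)/2 = 26 - 6*7/2 = 26 - 21 = 5.
       U_Y = n1*n2 - U_X = 42 - 5 = 37.
Step 4: No ties, so the exact null distribution of U (based on enumerating the C(13,6) = 1716 equally likely rank assignments) gives the two-sided p-value.
Step 5: p-value = 0.022145; compare to alpha = 0.1. reject H0.

U_X = 5, p = 0.022145, reject H0 at alpha = 0.1.


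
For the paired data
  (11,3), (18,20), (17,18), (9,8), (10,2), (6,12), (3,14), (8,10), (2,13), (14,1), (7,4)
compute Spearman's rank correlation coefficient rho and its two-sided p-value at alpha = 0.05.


Step 1: Rank x and y separately (midranks; no ties here).
rank(x): 11->8, 18->11, 17->10, 9->6, 10->7, 6->3, 3->2, 8->5, 2->1, 14->9, 7->4
rank(y): 3->3, 20->11, 18->10, 8->5, 2->2, 12->7, 14->9, 10->6, 13->8, 1->1, 4->4
Step 2: d_i = R_x(i) - R_y(i); compute d_i^2.
  (8-3)^2=25, (11-11)^2=0, (10-10)^2=0, (6-5)^2=1, (7-2)^2=25, (3-7)^2=16, (2-9)^2=49, (5-6)^2=1, (1-8)^2=49, (9-1)^2=64, (4-4)^2=0
sum(d^2) = 230.
Step 3: rho = 1 - 6*230 / (11*(11^2 - 1)) = 1 - 1380/1320 = -0.045455.
Step 4: Under H0, t = rho * sqrt((n-2)/(1-rho^2)) = -0.1365 ~ t(9).
Step 5: Two-sided p-value from the t-distribution with 9 df = 0.894427.
Step 6: alpha = 0.05. fail to reject H0.

rho = -0.0455, p = 0.894427, fail to reject H0 at alpha = 0.05.


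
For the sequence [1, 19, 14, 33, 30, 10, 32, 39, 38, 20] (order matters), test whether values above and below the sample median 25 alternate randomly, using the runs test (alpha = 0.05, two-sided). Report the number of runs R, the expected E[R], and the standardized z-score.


Step 1: Compute median = 25; label A = above, B = below.
Labels in order: BBBAABAAAB  (n_A = 5, n_B = 5)
Step 2: Count runs R = 5.
Step 3: Under H0 (random ordering), E[R] = 2*n_A*n_B/(n_A+n_B) + 1 = 2*5*5/10 + 1 = 6.0000.
        Var[R] = 2*n_A*n_B*(2*n_A*n_B - n_A - n_B) / ((n_A+n_B)^2 * (n_A+n_B-1)) = 2000/900 = 2.2222.
        SD[R] = 1.4907.
Step 4: Continuity-corrected z = (R + 0.5 - E[R]) / SD[R] = (5 + 0.5 - 6.0000) / 1.4907 = -0.3354.
Step 5: Two-sided p-value via normal approximation = 2*(1 - Phi(|z|)) = 0.737316.
Step 6: alpha = 0.05. fail to reject H0.

R = 5, z = -0.3354, p = 0.737316, fail to reject H0.


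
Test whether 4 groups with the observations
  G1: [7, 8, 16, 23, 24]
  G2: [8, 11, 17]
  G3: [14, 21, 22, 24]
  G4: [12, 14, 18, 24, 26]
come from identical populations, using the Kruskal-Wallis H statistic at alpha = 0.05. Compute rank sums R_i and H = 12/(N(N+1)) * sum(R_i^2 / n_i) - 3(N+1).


Step 1: Combine all N = 17 observations and assign midranks.
sorted (value, group, rank): (7,G1,1), (8,G1,2.5), (8,G2,2.5), (11,G2,4), (12,G4,5), (14,G3,6.5), (14,G4,6.5), (16,G1,8), (17,G2,9), (18,G4,10), (21,G3,11), (22,G3,12), (23,G1,13), (24,G1,15), (24,G3,15), (24,G4,15), (26,G4,17)
Step 2: Sum ranks within each group.
R_1 = 39.5 (n_1 = 5)
R_2 = 15.5 (n_2 = 3)
R_3 = 44.5 (n_3 = 4)
R_4 = 53.5 (n_4 = 5)
Step 3: H = 12/(N(N+1)) * sum(R_i^2/n_i) - 3(N+1)
     = 12/(17*18) * (39.5^2/5 + 15.5^2/3 + 44.5^2/4 + 53.5^2/5) - 3*18
     = 0.039216 * 1459.65 - 54
     = 3.241013.
Step 4: Ties present; correction factor C = 1 - 36/(17^3 - 17) = 0.992647. Corrected H = 3.241013 / 0.992647 = 3.265021.
Step 5: Under H0, H ~ chi^2(3); p-value = 0.352541.
Step 6: alpha = 0.05. fail to reject H0.

H = 3.2650, df = 3, p = 0.352541, fail to reject H0.


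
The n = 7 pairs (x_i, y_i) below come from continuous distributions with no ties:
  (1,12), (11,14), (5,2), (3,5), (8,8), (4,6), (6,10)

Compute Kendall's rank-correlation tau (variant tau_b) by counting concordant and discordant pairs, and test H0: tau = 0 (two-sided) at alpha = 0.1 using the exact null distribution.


Step 1: Enumerate the 21 unordered pairs (i,j) with i<j and classify each by sign(x_j-x_i) * sign(y_j-y_i).
  (1,2):dx=+10,dy=+2->C; (1,3):dx=+4,dy=-10->D; (1,4):dx=+2,dy=-7->D; (1,5):dx=+7,dy=-4->D
  (1,6):dx=+3,dy=-6->D; (1,7):dx=+5,dy=-2->D; (2,3):dx=-6,dy=-12->C; (2,4):dx=-8,dy=-9->C
  (2,5):dx=-3,dy=-6->C; (2,6):dx=-7,dy=-8->C; (2,7):dx=-5,dy=-4->C; (3,4):dx=-2,dy=+3->D
  (3,5):dx=+3,dy=+6->C; (3,6):dx=-1,dy=+4->D; (3,7):dx=+1,dy=+8->C; (4,5):dx=+5,dy=+3->C
  (4,6):dx=+1,dy=+1->C; (4,7):dx=+3,dy=+5->C; (5,6):dx=-4,dy=-2->C; (5,7):dx=-2,dy=+2->D
  (6,7):dx=+2,dy=+4->C
Step 2: C = 13, D = 8, total pairs = 21.
Step 3: tau = (C - D)/(n(n-1)/2) = (13 - 8)/21 = 0.238095.
Step 4: Exact two-sided p-value (enumerate n! = 5040 permutations of y under H0): p = 0.561905.
Step 5: alpha = 0.1. fail to reject H0.

tau_b = 0.2381 (C=13, D=8), p = 0.561905, fail to reject H0.


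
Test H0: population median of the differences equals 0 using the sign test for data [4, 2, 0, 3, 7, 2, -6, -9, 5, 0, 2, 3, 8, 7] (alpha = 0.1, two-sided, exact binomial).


Step 1: Discard zero differences. Original n = 14; n_eff = number of nonzero differences = 12.
Nonzero differences (with sign): +4, +2, +3, +7, +2, -6, -9, +5, +2, +3, +8, +7
Step 2: Count signs: positive = 10, negative = 2.
Step 3: Under H0: P(positive) = 0.5, so the number of positives S ~ Bin(12, 0.5).
Step 4: Two-sided exact p-value = sum of Bin(12,0.5) probabilities at or below the observed probability = 0.038574.
Step 5: alpha = 0.1. reject H0.

n_eff = 12, pos = 10, neg = 2, p = 0.038574, reject H0.


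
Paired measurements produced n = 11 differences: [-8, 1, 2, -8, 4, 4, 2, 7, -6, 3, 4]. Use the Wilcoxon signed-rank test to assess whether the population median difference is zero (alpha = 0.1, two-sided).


Step 1: Drop any zero differences (none here) and take |d_i|.
|d| = [8, 1, 2, 8, 4, 4, 2, 7, 6, 3, 4]
Step 2: Midrank |d_i| (ties get averaged ranks).
ranks: |8|->10.5, |1|->1, |2|->2.5, |8|->10.5, |4|->6, |4|->6, |2|->2.5, |7|->9, |6|->8, |3|->4, |4|->6
Step 3: Attach original signs; sum ranks with positive sign and with negative sign.
W+ = 1 + 2.5 + 6 + 6 + 2.5 + 9 + 4 + 6 = 37
W- = 10.5 + 10.5 + 8 = 29
(Check: W+ + W- = 66 should equal n(n+1)/2 = 66.)
Step 4: Test statistic W = min(W+, W-) = 29.
Step 5: Ties in |d|, so use the tie-corrected normal approximation.
        E[W] = n(n+1)/4 = 11*12/4 = 33.
        Tie groups: |d|=2 (t=2), |d|=4 (t=3), |d|=8 (t=2); sum(t^3 - t) = 36.
        Var[W] = n(n+1)(2n+1)/24 - sum(t^3-t)/48 = 3036/24 - 36/48 = 125.75.
        z = (W - E[W]) / sqrt(Var[W]) = (29 - 33) / 11.2138 = -0.3567.
        Two-sided p = 2*Phi(z) = 0.721315.
Step 6: alpha = 0.1. fail to reject H0.

W+ = 37, W- = 29, W = min = 29, p = 0.721315, fail to reject H0.


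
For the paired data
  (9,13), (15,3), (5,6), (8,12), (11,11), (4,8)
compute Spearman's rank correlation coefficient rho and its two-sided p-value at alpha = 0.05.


Step 1: Rank x and y separately (midranks; no ties here).
rank(x): 9->4, 15->6, 5->2, 8->3, 11->5, 4->1
rank(y): 13->6, 3->1, 6->2, 12->5, 11->4, 8->3
Step 2: d_i = R_x(i) - R_y(i); compute d_i^2.
  (4-6)^2=4, (6-1)^2=25, (2-2)^2=0, (3-5)^2=4, (5-4)^2=1, (1-3)^2=4
sum(d^2) = 38.
Step 3: rho = 1 - 6*38 / (6*(6^2 - 1)) = 1 - 228/210 = -0.085714.
Step 4: Under H0, t = rho * sqrt((n-2)/(1-rho^2)) = -0.1721 ~ t(4).
Step 5: Two-sided p-value from the t-distribution with 4 df = 0.871743.
Step 6: alpha = 0.05. fail to reject H0.

rho = -0.0857, p = 0.871743, fail to reject H0 at alpha = 0.05.


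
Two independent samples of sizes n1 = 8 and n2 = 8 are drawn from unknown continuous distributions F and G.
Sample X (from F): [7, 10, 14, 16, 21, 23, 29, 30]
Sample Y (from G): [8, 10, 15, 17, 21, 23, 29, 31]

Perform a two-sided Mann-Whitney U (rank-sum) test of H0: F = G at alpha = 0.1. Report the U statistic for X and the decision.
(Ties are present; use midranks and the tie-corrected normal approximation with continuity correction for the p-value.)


Step 1: Combine and sort all 16 observations; assign midranks.
sorted (value, group): (7,X), (8,Y), (10,X), (10,Y), (14,X), (15,Y), (16,X), (17,Y), (21,X), (21,Y), (23,X), (23,Y), (29,X), (29,Y), (30,X), (31,Y)
ranks: 7->1, 8->2, 10->3.5, 10->3.5, 14->5, 15->6, 16->7, 17->8, 21->9.5, 21->9.5, 23->11.5, 23->11.5, 29->13.5, 29->13.5, 30->15, 31->16
Step 2: Rank sum for X: R1 = 1 + 3.5 + 5 + 7 + 9.5 + 11.5 + 13.5 + 15 = 66.
Step 3: U_X = R1 - n1(n1+1)/2 = 66 - 8*9/2 = 66 - 36 = 30.
       U_Y = n1*n2 - U_X = 64 - 30 = 34.
Step 4: Ties are present, so use the tie-corrected normal approximation (with continuity correction) for the p-value.
Step 5: p-value = 0.874459; compare to alpha = 0.1. fail to reject H0.

U_X = 30, p = 0.874459, fail to reject H0 at alpha = 0.1.


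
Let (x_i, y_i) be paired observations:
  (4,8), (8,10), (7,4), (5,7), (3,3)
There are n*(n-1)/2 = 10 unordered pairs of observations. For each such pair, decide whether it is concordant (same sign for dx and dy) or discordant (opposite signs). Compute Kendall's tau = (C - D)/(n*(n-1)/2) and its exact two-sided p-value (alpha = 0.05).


Step 1: Enumerate the 10 unordered pairs (i,j) with i<j and classify each by sign(x_j-x_i) * sign(y_j-y_i).
  (1,2):dx=+4,dy=+2->C; (1,3):dx=+3,dy=-4->D; (1,4):dx=+1,dy=-1->D; (1,5):dx=-1,dy=-5->C
  (2,3):dx=-1,dy=-6->C; (2,4):dx=-3,dy=-3->C; (2,5):dx=-5,dy=-7->C; (3,4):dx=-2,dy=+3->D
  (3,5):dx=-4,dy=-1->C; (4,5):dx=-2,dy=-4->C
Step 2: C = 7, D = 3, total pairs = 10.
Step 3: tau = (C - D)/(n(n-1)/2) = (7 - 3)/10 = 0.400000.
Step 4: Exact two-sided p-value (enumerate n! = 120 permutations of y under H0): p = 0.483333.
Step 5: alpha = 0.05. fail to reject H0.

tau_b = 0.4000 (C=7, D=3), p = 0.483333, fail to reject H0.


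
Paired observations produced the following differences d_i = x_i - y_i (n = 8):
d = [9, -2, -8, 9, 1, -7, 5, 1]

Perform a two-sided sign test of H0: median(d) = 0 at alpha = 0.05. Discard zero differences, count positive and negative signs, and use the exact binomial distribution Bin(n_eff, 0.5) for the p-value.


Step 1: Discard zero differences. Original n = 8; n_eff = number of nonzero differences = 8.
Nonzero differences (with sign): +9, -2, -8, +9, +1, -7, +5, +1
Step 2: Count signs: positive = 5, negative = 3.
Step 3: Under H0: P(positive) = 0.5, so the number of positives S ~ Bin(8, 0.5).
Step 4: Two-sided exact p-value = sum of Bin(8,0.5) probabilities at or below the observed probability = 0.726562.
Step 5: alpha = 0.05. fail to reject H0.

n_eff = 8, pos = 5, neg = 3, p = 0.726562, fail to reject H0.


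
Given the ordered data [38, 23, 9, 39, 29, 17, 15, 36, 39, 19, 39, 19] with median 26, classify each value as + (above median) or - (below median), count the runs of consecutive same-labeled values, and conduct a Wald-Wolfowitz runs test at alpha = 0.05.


Step 1: Compute median = 26; label A = above, B = below.
Labels in order: ABBAABBAABAB  (n_A = 6, n_B = 6)
Step 2: Count runs R = 8.
Step 3: Under H0 (random ordering), E[R] = 2*n_A*n_B/(n_A+n_B) + 1 = 2*6*6/12 + 1 = 7.0000.
        Var[R] = 2*n_A*n_B*(2*n_A*n_B - n_A - n_B) / ((n_A+n_B)^2 * (n_A+n_B-1)) = 4320/1584 = 2.7273.
        SD[R] = 1.6514.
Step 4: Continuity-corrected z = (R - 0.5 - E[R]) / SD[R] = (8 - 0.5 - 7.0000) / 1.6514 = 0.3028.
Step 5: Two-sided p-value via normal approximation = 2*(1 - Phi(|z|)) = 0.762069.
Step 6: alpha = 0.05. fail to reject H0.

R = 8, z = 0.3028, p = 0.762069, fail to reject H0.


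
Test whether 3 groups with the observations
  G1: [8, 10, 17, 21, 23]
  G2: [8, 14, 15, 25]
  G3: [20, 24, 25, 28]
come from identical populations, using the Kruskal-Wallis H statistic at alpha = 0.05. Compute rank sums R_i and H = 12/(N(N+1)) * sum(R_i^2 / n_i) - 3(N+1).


Step 1: Combine all N = 13 observations and assign midranks.
sorted (value, group, rank): (8,G1,1.5), (8,G2,1.5), (10,G1,3), (14,G2,4), (15,G2,5), (17,G1,6), (20,G3,7), (21,G1,8), (23,G1,9), (24,G3,10), (25,G2,11.5), (25,G3,11.5), (28,G3,13)
Step 2: Sum ranks within each group.
R_1 = 27.5 (n_1 = 5)
R_2 = 22 (n_2 = 4)
R_3 = 41.5 (n_3 = 4)
Step 3: H = 12/(N(N+1)) * sum(R_i^2/n_i) - 3(N+1)
     = 12/(13*14) * (27.5^2/5 + 22^2/4 + 41.5^2/4) - 3*14
     = 0.065934 * 702.812 - 42
     = 4.339286.
Step 4: Ties present; correction factor C = 1 - 12/(13^3 - 13) = 0.994505. Corrected H = 4.339286 / 0.994505 = 4.363260.
Step 5: Under H0, H ~ chi^2(2); p-value = 0.112857.
Step 6: alpha = 0.05. fail to reject H0.

H = 4.3633, df = 2, p = 0.112857, fail to reject H0.


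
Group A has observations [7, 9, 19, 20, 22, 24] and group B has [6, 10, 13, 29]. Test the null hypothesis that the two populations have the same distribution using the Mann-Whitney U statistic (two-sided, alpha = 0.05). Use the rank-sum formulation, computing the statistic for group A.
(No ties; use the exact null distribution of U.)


Step 1: Combine and sort all 10 observations; assign midranks.
sorted (value, group): (6,Y), (7,X), (9,X), (10,Y), (13,Y), (19,X), (20,X), (22,X), (24,X), (29,Y)
ranks: 6->1, 7->2, 9->3, 10->4, 13->5, 19->6, 20->7, 22->8, 24->9, 29->10
Step 2: Rank sum for X: R1 = 2 + 3 + 6 + 7 + 8 + 9 = 35.
Step 3: U_X = R1 - n1(n1+1)/2 = 35 - 6*7/2 = 35 - 21 = 14.
       U_Y = n1*n2 - U_X = 24 - 14 = 10.
Step 4: No ties, so the exact null distribution of U (based on enumerating the C(10,6) = 210 equally likely rank assignments) gives the two-sided p-value.
Step 5: p-value = 0.761905; compare to alpha = 0.05. fail to reject H0.

U_X = 14, p = 0.761905, fail to reject H0 at alpha = 0.05.


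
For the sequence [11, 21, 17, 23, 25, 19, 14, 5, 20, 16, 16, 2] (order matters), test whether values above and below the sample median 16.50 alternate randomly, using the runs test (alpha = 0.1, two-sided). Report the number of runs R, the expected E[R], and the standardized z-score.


Step 1: Compute median = 16.50; label A = above, B = below.
Labels in order: BAAAAABBABBB  (n_A = 6, n_B = 6)
Step 2: Count runs R = 5.
Step 3: Under H0 (random ordering), E[R] = 2*n_A*n_B/(n_A+n_B) + 1 = 2*6*6/12 + 1 = 7.0000.
        Var[R] = 2*n_A*n_B*(2*n_A*n_B - n_A - n_B) / ((n_A+n_B)^2 * (n_A+n_B-1)) = 4320/1584 = 2.7273.
        SD[R] = 1.6514.
Step 4: Continuity-corrected z = (R + 0.5 - E[R]) / SD[R] = (5 + 0.5 - 7.0000) / 1.6514 = -0.9083.
Step 5: Two-sided p-value via normal approximation = 2*(1 - Phi(|z|)) = 0.363722.
Step 6: alpha = 0.1. fail to reject H0.

R = 5, z = -0.9083, p = 0.363722, fail to reject H0.


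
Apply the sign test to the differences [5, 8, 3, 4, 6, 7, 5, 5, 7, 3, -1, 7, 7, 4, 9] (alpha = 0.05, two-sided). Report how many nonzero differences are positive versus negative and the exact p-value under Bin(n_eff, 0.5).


Step 1: Discard zero differences. Original n = 15; n_eff = number of nonzero differences = 15.
Nonzero differences (with sign): +5, +8, +3, +4, +6, +7, +5, +5, +7, +3, -1, +7, +7, +4, +9
Step 2: Count signs: positive = 14, negative = 1.
Step 3: Under H0: P(positive) = 0.5, so the number of positives S ~ Bin(15, 0.5).
Step 4: Two-sided exact p-value = sum of Bin(15,0.5) probabilities at or below the observed probability = 0.000977.
Step 5: alpha = 0.05. reject H0.

n_eff = 15, pos = 14, neg = 1, p = 0.000977, reject H0.


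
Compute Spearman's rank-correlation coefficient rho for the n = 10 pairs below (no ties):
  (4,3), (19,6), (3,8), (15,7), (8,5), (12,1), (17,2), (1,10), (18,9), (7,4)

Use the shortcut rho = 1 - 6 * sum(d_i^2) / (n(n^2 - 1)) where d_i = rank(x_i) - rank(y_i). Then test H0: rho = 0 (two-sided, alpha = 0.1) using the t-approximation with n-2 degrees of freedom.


Step 1: Rank x and y separately (midranks; no ties here).
rank(x): 4->3, 19->10, 3->2, 15->7, 8->5, 12->6, 17->8, 1->1, 18->9, 7->4
rank(y): 3->3, 6->6, 8->8, 7->7, 5->5, 1->1, 2->2, 10->10, 9->9, 4->4
Step 2: d_i = R_x(i) - R_y(i); compute d_i^2.
  (3-3)^2=0, (10-6)^2=16, (2-8)^2=36, (7-7)^2=0, (5-5)^2=0, (6-1)^2=25, (8-2)^2=36, (1-10)^2=81, (9-9)^2=0, (4-4)^2=0
sum(d^2) = 194.
Step 3: rho = 1 - 6*194 / (10*(10^2 - 1)) = 1 - 1164/990 = -0.175758.
Step 4: Under H0, t = rho * sqrt((n-2)/(1-rho^2)) = -0.5050 ~ t(8).
Step 5: Two-sided p-value from the t-distribution with 8 df = 0.627188.
Step 6: alpha = 0.1. fail to reject H0.

rho = -0.1758, p = 0.627188, fail to reject H0 at alpha = 0.1.


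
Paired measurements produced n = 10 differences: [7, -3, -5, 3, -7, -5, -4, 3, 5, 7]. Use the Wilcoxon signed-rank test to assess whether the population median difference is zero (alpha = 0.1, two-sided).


Step 1: Drop any zero differences (none here) and take |d_i|.
|d| = [7, 3, 5, 3, 7, 5, 4, 3, 5, 7]
Step 2: Midrank |d_i| (ties get averaged ranks).
ranks: |7|->9, |3|->2, |5|->6, |3|->2, |7|->9, |5|->6, |4|->4, |3|->2, |5|->6, |7|->9
Step 3: Attach original signs; sum ranks with positive sign and with negative sign.
W+ = 9 + 2 + 2 + 6 + 9 = 28
W- = 2 + 6 + 9 + 6 + 4 = 27
(Check: W+ + W- = 55 should equal n(n+1)/2 = 55.)
Step 4: Test statistic W = min(W+, W-) = 27.
Step 5: Ties in |d|, so use the tie-corrected normal approximation.
        E[W] = n(n+1)/4 = 10*11/4 = 27.5.
        Tie groups: |d|=3 (t=3), |d|=5 (t=3), |d|=7 (t=3); sum(t^3 - t) = 72.
        Var[W] = n(n+1)(2n+1)/24 - sum(t^3-t)/48 = 2310/24 - 72/48 = 94.75.
        z = (W - E[W]) / sqrt(Var[W]) = (27 - 27.5) / 9.7340 = -0.0514.
        Two-sided p = 2*Phi(z) = 0.959033.
Step 6: alpha = 0.1. fail to reject H0.

W+ = 28, W- = 27, W = min = 27, p = 0.959033, fail to reject H0.


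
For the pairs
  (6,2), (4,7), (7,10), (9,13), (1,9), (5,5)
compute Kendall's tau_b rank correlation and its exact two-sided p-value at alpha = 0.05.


Step 1: Enumerate the 15 unordered pairs (i,j) with i<j and classify each by sign(x_j-x_i) * sign(y_j-y_i).
  (1,2):dx=-2,dy=+5->D; (1,3):dx=+1,dy=+8->C; (1,4):dx=+3,dy=+11->C; (1,5):dx=-5,dy=+7->D
  (1,6):dx=-1,dy=+3->D; (2,3):dx=+3,dy=+3->C; (2,4):dx=+5,dy=+6->C; (2,5):dx=-3,dy=+2->D
  (2,6):dx=+1,dy=-2->D; (3,4):dx=+2,dy=+3->C; (3,5):dx=-6,dy=-1->C; (3,6):dx=-2,dy=-5->C
  (4,5):dx=-8,dy=-4->C; (4,6):dx=-4,dy=-8->C; (5,6):dx=+4,dy=-4->D
Step 2: C = 9, D = 6, total pairs = 15.
Step 3: tau = (C - D)/(n(n-1)/2) = (9 - 6)/15 = 0.200000.
Step 4: Exact two-sided p-value (enumerate n! = 720 permutations of y under H0): p = 0.719444.
Step 5: alpha = 0.05. fail to reject H0.

tau_b = 0.2000 (C=9, D=6), p = 0.719444, fail to reject H0.


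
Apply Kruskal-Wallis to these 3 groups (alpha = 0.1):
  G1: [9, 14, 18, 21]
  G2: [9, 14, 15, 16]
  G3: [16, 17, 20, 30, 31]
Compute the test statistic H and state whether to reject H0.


Step 1: Combine all N = 13 observations and assign midranks.
sorted (value, group, rank): (9,G1,1.5), (9,G2,1.5), (14,G1,3.5), (14,G2,3.5), (15,G2,5), (16,G2,6.5), (16,G3,6.5), (17,G3,8), (18,G1,9), (20,G3,10), (21,G1,11), (30,G3,12), (31,G3,13)
Step 2: Sum ranks within each group.
R_1 = 25 (n_1 = 4)
R_2 = 16.5 (n_2 = 4)
R_3 = 49.5 (n_3 = 5)
Step 3: H = 12/(N(N+1)) * sum(R_i^2/n_i) - 3(N+1)
     = 12/(13*14) * (25^2/4 + 16.5^2/4 + 49.5^2/5) - 3*14
     = 0.065934 * 714.362 - 42
     = 5.100824.
Step 4: Ties present; correction factor C = 1 - 18/(13^3 - 13) = 0.991758. Corrected H = 5.100824 / 0.991758 = 5.143213.
Step 5: Under H0, H ~ chi^2(2); p-value = 0.076413.
Step 6: alpha = 0.1. reject H0.

H = 5.1432, df = 2, p = 0.076413, reject H0.


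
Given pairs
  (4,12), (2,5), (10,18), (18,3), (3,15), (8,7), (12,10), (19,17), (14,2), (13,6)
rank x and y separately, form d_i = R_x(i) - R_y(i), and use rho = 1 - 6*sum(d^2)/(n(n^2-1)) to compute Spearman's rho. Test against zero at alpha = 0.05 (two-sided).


Step 1: Rank x and y separately (midranks; no ties here).
rank(x): 4->3, 2->1, 10->5, 18->9, 3->2, 8->4, 12->6, 19->10, 14->8, 13->7
rank(y): 12->7, 5->3, 18->10, 3->2, 15->8, 7->5, 10->6, 17->9, 2->1, 6->4
Step 2: d_i = R_x(i) - R_y(i); compute d_i^2.
  (3-7)^2=16, (1-3)^2=4, (5-10)^2=25, (9-2)^2=49, (2-8)^2=36, (4-5)^2=1, (6-6)^2=0, (10-9)^2=1, (8-1)^2=49, (7-4)^2=9
sum(d^2) = 190.
Step 3: rho = 1 - 6*190 / (10*(10^2 - 1)) = 1 - 1140/990 = -0.151515.
Step 4: Under H0, t = rho * sqrt((n-2)/(1-rho^2)) = -0.4336 ~ t(8).
Step 5: Two-sided p-value from the t-distribution with 8 df = 0.676065.
Step 6: alpha = 0.05. fail to reject H0.

rho = -0.1515, p = 0.676065, fail to reject H0 at alpha = 0.05.


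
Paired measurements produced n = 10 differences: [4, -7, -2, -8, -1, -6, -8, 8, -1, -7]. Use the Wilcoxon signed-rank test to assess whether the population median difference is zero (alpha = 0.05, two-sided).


Step 1: Drop any zero differences (none here) and take |d_i|.
|d| = [4, 7, 2, 8, 1, 6, 8, 8, 1, 7]
Step 2: Midrank |d_i| (ties get averaged ranks).
ranks: |4|->4, |7|->6.5, |2|->3, |8|->9, |1|->1.5, |6|->5, |8|->9, |8|->9, |1|->1.5, |7|->6.5
Step 3: Attach original signs; sum ranks with positive sign and with negative sign.
W+ = 4 + 9 = 13
W- = 6.5 + 3 + 9 + 1.5 + 5 + 9 + 1.5 + 6.5 = 42
(Check: W+ + W- = 55 should equal n(n+1)/2 = 55.)
Step 4: Test statistic W = min(W+, W-) = 13.
Step 5: Ties in |d|, so use the tie-corrected normal approximation.
        E[W] = n(n+1)/4 = 10*11/4 = 27.5.
        Tie groups: |d|=1 (t=2), |d|=7 (t=2), |d|=8 (t=3); sum(t^3 - t) = 36.
        Var[W] = n(n+1)(2n+1)/24 - sum(t^3-t)/48 = 2310/24 - 36/48 = 95.5.
        z = (W - E[W]) / sqrt(Var[W]) = (13 - 27.5) / 9.7724 = -1.4838.
        Two-sided p = 2*Phi(z) = 0.137870.
Step 6: alpha = 0.05. fail to reject H0.

W+ = 13, W- = 42, W = min = 13, p = 0.137870, fail to reject H0.


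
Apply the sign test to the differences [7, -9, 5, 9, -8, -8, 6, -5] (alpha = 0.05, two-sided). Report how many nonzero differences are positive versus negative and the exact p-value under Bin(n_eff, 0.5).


Step 1: Discard zero differences. Original n = 8; n_eff = number of nonzero differences = 8.
Nonzero differences (with sign): +7, -9, +5, +9, -8, -8, +6, -5
Step 2: Count signs: positive = 4, negative = 4.
Step 3: Under H0: P(positive) = 0.5, so the number of positives S ~ Bin(8, 0.5).
Step 4: Two-sided exact p-value = sum of Bin(8,0.5) probabilities at or below the observed probability = 1.000000.
Step 5: alpha = 0.05. fail to reject H0.

n_eff = 8, pos = 4, neg = 4, p = 1.000000, fail to reject H0.


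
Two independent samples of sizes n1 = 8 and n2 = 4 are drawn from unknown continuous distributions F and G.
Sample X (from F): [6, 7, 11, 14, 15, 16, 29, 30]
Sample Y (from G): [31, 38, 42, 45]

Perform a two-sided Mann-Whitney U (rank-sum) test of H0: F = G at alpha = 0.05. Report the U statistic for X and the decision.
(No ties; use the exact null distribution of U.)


Step 1: Combine and sort all 12 observations; assign midranks.
sorted (value, group): (6,X), (7,X), (11,X), (14,X), (15,X), (16,X), (29,X), (30,X), (31,Y), (38,Y), (42,Y), (45,Y)
ranks: 6->1, 7->2, 11->3, 14->4, 15->5, 16->6, 29->7, 30->8, 31->9, 38->10, 42->11, 45->12
Step 2: Rank sum for X: R1 = 1 + 2 + 3 + 4 + 5 + 6 + 7 + 8 = 36.
Step 3: U_X = R1 - n1(n1+1)/2 = 36 - 8*9/2 = 36 - 36 = 0.
       U_Y = n1*n2 - U_X = 32 - 0 = 32.
Step 4: No ties, so the exact null distribution of U (based on enumerating the C(12,8) = 495 equally likely rank assignments) gives the two-sided p-value.
Step 5: p-value = 0.004040; compare to alpha = 0.05. reject H0.

U_X = 0, p = 0.004040, reject H0 at alpha = 0.05.


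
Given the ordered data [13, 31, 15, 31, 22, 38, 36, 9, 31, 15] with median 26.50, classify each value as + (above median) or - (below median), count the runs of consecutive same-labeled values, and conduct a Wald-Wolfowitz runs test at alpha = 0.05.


Step 1: Compute median = 26.50; label A = above, B = below.
Labels in order: BABABAABAB  (n_A = 5, n_B = 5)
Step 2: Count runs R = 9.
Step 3: Under H0 (random ordering), E[R] = 2*n_A*n_B/(n_A+n_B) + 1 = 2*5*5/10 + 1 = 6.0000.
        Var[R] = 2*n_A*n_B*(2*n_A*n_B - n_A - n_B) / ((n_A+n_B)^2 * (n_A+n_B-1)) = 2000/900 = 2.2222.
        SD[R] = 1.4907.
Step 4: Continuity-corrected z = (R - 0.5 - E[R]) / SD[R] = (9 - 0.5 - 6.0000) / 1.4907 = 1.6771.
Step 5: Two-sided p-value via normal approximation = 2*(1 - Phi(|z|)) = 0.093533.
Step 6: alpha = 0.05. fail to reject H0.

R = 9, z = 1.6771, p = 0.093533, fail to reject H0.


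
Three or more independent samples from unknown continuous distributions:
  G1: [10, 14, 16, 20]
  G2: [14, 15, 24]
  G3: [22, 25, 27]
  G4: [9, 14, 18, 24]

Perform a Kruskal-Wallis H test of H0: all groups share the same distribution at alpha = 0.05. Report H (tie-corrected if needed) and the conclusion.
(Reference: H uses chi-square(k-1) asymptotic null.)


Step 1: Combine all N = 14 observations and assign midranks.
sorted (value, group, rank): (9,G4,1), (10,G1,2), (14,G1,4), (14,G2,4), (14,G4,4), (15,G2,6), (16,G1,7), (18,G4,8), (20,G1,9), (22,G3,10), (24,G2,11.5), (24,G4,11.5), (25,G3,13), (27,G3,14)
Step 2: Sum ranks within each group.
R_1 = 22 (n_1 = 4)
R_2 = 21.5 (n_2 = 3)
R_3 = 37 (n_3 = 3)
R_4 = 24.5 (n_4 = 4)
Step 3: H = 12/(N(N+1)) * sum(R_i^2/n_i) - 3(N+1)
     = 12/(14*15) * (22^2/4 + 21.5^2/3 + 37^2/3 + 24.5^2/4) - 3*15
     = 0.057143 * 881.479 - 45
     = 5.370238.
Step 4: Ties present; correction factor C = 1 - 30/(14^3 - 14) = 0.989011. Corrected H = 5.370238 / 0.989011 = 5.429907.
Step 5: Under H0, H ~ chi^2(3); p-value = 0.142892.
Step 6: alpha = 0.05. fail to reject H0.

H = 5.4299, df = 3, p = 0.142892, fail to reject H0.


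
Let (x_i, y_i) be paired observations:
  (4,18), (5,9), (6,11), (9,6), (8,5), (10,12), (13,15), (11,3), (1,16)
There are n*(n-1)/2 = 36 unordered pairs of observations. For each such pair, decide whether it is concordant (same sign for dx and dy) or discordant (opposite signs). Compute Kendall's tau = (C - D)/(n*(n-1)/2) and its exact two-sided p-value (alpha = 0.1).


Step 1: Enumerate the 36 unordered pairs (i,j) with i<j and classify each by sign(x_j-x_i) * sign(y_j-y_i).
  (1,2):dx=+1,dy=-9->D; (1,3):dx=+2,dy=-7->D; (1,4):dx=+5,dy=-12->D; (1,5):dx=+4,dy=-13->D
  (1,6):dx=+6,dy=-6->D; (1,7):dx=+9,dy=-3->D; (1,8):dx=+7,dy=-15->D; (1,9):dx=-3,dy=-2->C
  (2,3):dx=+1,dy=+2->C; (2,4):dx=+4,dy=-3->D; (2,5):dx=+3,dy=-4->D; (2,6):dx=+5,dy=+3->C
  (2,7):dx=+8,dy=+6->C; (2,8):dx=+6,dy=-6->D; (2,9):dx=-4,dy=+7->D; (3,4):dx=+3,dy=-5->D
  (3,5):dx=+2,dy=-6->D; (3,6):dx=+4,dy=+1->C; (3,7):dx=+7,dy=+4->C; (3,8):dx=+5,dy=-8->D
  (3,9):dx=-5,dy=+5->D; (4,5):dx=-1,dy=-1->C; (4,6):dx=+1,dy=+6->C; (4,7):dx=+4,dy=+9->C
  (4,8):dx=+2,dy=-3->D; (4,9):dx=-8,dy=+10->D; (5,6):dx=+2,dy=+7->C; (5,7):dx=+5,dy=+10->C
  (5,8):dx=+3,dy=-2->D; (5,9):dx=-7,dy=+11->D; (6,7):dx=+3,dy=+3->C; (6,8):dx=+1,dy=-9->D
  (6,9):dx=-9,dy=+4->D; (7,8):dx=-2,dy=-12->C; (7,9):dx=-12,dy=+1->D; (8,9):dx=-10,dy=+13->D
Step 2: C = 13, D = 23, total pairs = 36.
Step 3: tau = (C - D)/(n(n-1)/2) = (13 - 23)/36 = -0.277778.
Step 4: Exact two-sided p-value (enumerate n! = 362880 permutations of y under H0): p = 0.358488.
Step 5: alpha = 0.1. fail to reject H0.

tau_b = -0.2778 (C=13, D=23), p = 0.358488, fail to reject H0.


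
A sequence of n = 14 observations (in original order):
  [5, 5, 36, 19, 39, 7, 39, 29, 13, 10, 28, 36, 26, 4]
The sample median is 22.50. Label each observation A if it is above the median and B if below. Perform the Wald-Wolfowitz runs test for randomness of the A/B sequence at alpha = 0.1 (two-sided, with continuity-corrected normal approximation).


Step 1: Compute median = 22.50; label A = above, B = below.
Labels in order: BBABABAABBAAAB  (n_A = 7, n_B = 7)
Step 2: Count runs R = 9.
Step 3: Under H0 (random ordering), E[R] = 2*n_A*n_B/(n_A+n_B) + 1 = 2*7*7/14 + 1 = 8.0000.
        Var[R] = 2*n_A*n_B*(2*n_A*n_B - n_A - n_B) / ((n_A+n_B)^2 * (n_A+n_B-1)) = 8232/2548 = 3.2308.
        SD[R] = 1.7974.
Step 4: Continuity-corrected z = (R - 0.5 - E[R]) / SD[R] = (9 - 0.5 - 8.0000) / 1.7974 = 0.2782.
Step 5: Two-sided p-value via normal approximation = 2*(1 - Phi(|z|)) = 0.780879.
Step 6: alpha = 0.1. fail to reject H0.

R = 9, z = 0.2782, p = 0.780879, fail to reject H0.


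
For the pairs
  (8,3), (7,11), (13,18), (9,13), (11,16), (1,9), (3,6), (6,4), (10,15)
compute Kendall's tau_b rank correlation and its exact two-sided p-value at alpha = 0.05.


Step 1: Enumerate the 36 unordered pairs (i,j) with i<j and classify each by sign(x_j-x_i) * sign(y_j-y_i).
  (1,2):dx=-1,dy=+8->D; (1,3):dx=+5,dy=+15->C; (1,4):dx=+1,dy=+10->C; (1,5):dx=+3,dy=+13->C
  (1,6):dx=-7,dy=+6->D; (1,7):dx=-5,dy=+3->D; (1,8):dx=-2,dy=+1->D; (1,9):dx=+2,dy=+12->C
  (2,3):dx=+6,dy=+7->C; (2,4):dx=+2,dy=+2->C; (2,5):dx=+4,dy=+5->C; (2,6):dx=-6,dy=-2->C
  (2,7):dx=-4,dy=-5->C; (2,8):dx=-1,dy=-7->C; (2,9):dx=+3,dy=+4->C; (3,4):dx=-4,dy=-5->C
  (3,5):dx=-2,dy=-2->C; (3,6):dx=-12,dy=-9->C; (3,7):dx=-10,dy=-12->C; (3,8):dx=-7,dy=-14->C
  (3,9):dx=-3,dy=-3->C; (4,5):dx=+2,dy=+3->C; (4,6):dx=-8,dy=-4->C; (4,7):dx=-6,dy=-7->C
  (4,8):dx=-3,dy=-9->C; (4,9):dx=+1,dy=+2->C; (5,6):dx=-10,dy=-7->C; (5,7):dx=-8,dy=-10->C
  (5,8):dx=-5,dy=-12->C; (5,9):dx=-1,dy=-1->C; (6,7):dx=+2,dy=-3->D; (6,8):dx=+5,dy=-5->D
  (6,9):dx=+9,dy=+6->C; (7,8):dx=+3,dy=-2->D; (7,9):dx=+7,dy=+9->C; (8,9):dx=+4,dy=+11->C
Step 2: C = 29, D = 7, total pairs = 36.
Step 3: tau = (C - D)/(n(n-1)/2) = (29 - 7)/36 = 0.611111.
Step 4: Exact two-sided p-value (enumerate n! = 362880 permutations of y under H0): p = 0.024741.
Step 5: alpha = 0.05. reject H0.

tau_b = 0.6111 (C=29, D=7), p = 0.024741, reject H0.


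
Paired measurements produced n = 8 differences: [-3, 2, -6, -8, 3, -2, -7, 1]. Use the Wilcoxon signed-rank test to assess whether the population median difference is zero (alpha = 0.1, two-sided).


Step 1: Drop any zero differences (none here) and take |d_i|.
|d| = [3, 2, 6, 8, 3, 2, 7, 1]
Step 2: Midrank |d_i| (ties get averaged ranks).
ranks: |3|->4.5, |2|->2.5, |6|->6, |8|->8, |3|->4.5, |2|->2.5, |7|->7, |1|->1
Step 3: Attach original signs; sum ranks with positive sign and with negative sign.
W+ = 2.5 + 4.5 + 1 = 8
W- = 4.5 + 6 + 8 + 2.5 + 7 = 28
(Check: W+ + W- = 36 should equal n(n+1)/2 = 36.)
Step 4: Test statistic W = min(W+, W-) = 8.
Step 5: Ties in |d|, so use the tie-corrected normal approximation.
        E[W] = n(n+1)/4 = 8*9/4 = 18.
        Tie groups: |d|=2 (t=2), |d|=3 (t=2); sum(t^3 - t) = 12.
        Var[W] = n(n+1)(2n+1)/24 - sum(t^3-t)/48 = 1224/24 - 12/48 = 50.75.
        z = (W - E[W]) / sqrt(Var[W]) = (8 - 18) / 7.1239 = -1.4037.
        Two-sided p = 2*Phi(z) = 0.160401.
Step 6: alpha = 0.1. fail to reject H0.

W+ = 8, W- = 28, W = min = 8, p = 0.160401, fail to reject H0.


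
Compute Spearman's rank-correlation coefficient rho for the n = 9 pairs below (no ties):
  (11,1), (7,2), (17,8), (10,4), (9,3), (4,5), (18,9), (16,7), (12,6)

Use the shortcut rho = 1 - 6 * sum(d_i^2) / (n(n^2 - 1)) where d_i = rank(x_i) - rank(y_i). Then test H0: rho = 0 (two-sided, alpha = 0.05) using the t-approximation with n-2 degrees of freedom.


Step 1: Rank x and y separately (midranks; no ties here).
rank(x): 11->5, 7->2, 17->8, 10->4, 9->3, 4->1, 18->9, 16->7, 12->6
rank(y): 1->1, 2->2, 8->8, 4->4, 3->3, 5->5, 9->9, 7->7, 6->6
Step 2: d_i = R_x(i) - R_y(i); compute d_i^2.
  (5-1)^2=16, (2-2)^2=0, (8-8)^2=0, (4-4)^2=0, (3-3)^2=0, (1-5)^2=16, (9-9)^2=0, (7-7)^2=0, (6-6)^2=0
sum(d^2) = 32.
Step 3: rho = 1 - 6*32 / (9*(9^2 - 1)) = 1 - 192/720 = 0.733333.
Step 4: Under H0, t = rho * sqrt((n-2)/(1-rho^2)) = 2.8538 ~ t(7).
Step 5: Two-sided p-value from the t-distribution with 7 df = 0.024554.
Step 6: alpha = 0.05. reject H0.

rho = 0.7333, p = 0.024554, reject H0 at alpha = 0.05.


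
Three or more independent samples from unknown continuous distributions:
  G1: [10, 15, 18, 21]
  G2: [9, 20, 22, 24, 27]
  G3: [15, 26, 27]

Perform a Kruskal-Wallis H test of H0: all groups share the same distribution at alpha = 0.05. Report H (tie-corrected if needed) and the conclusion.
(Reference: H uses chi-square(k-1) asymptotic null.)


Step 1: Combine all N = 12 observations and assign midranks.
sorted (value, group, rank): (9,G2,1), (10,G1,2), (15,G1,3.5), (15,G3,3.5), (18,G1,5), (20,G2,6), (21,G1,7), (22,G2,8), (24,G2,9), (26,G3,10), (27,G2,11.5), (27,G3,11.5)
Step 2: Sum ranks within each group.
R_1 = 17.5 (n_1 = 4)
R_2 = 35.5 (n_2 = 5)
R_3 = 25 (n_3 = 3)
Step 3: H = 12/(N(N+1)) * sum(R_i^2/n_i) - 3(N+1)
     = 12/(12*13) * (17.5^2/4 + 35.5^2/5 + 25^2/3) - 3*13
     = 0.076923 * 536.946 - 39
     = 2.303526.
Step 4: Ties present; correction factor C = 1 - 12/(12^3 - 12) = 0.993007. Corrected H = 2.303526 / 0.993007 = 2.319748.
Step 5: Under H0, H ~ chi^2(2); p-value = 0.313526.
Step 6: alpha = 0.05. fail to reject H0.

H = 2.3197, df = 2, p = 0.313526, fail to reject H0.


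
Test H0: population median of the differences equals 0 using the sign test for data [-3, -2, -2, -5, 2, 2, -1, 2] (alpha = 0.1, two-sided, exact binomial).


Step 1: Discard zero differences. Original n = 8; n_eff = number of nonzero differences = 8.
Nonzero differences (with sign): -3, -2, -2, -5, +2, +2, -1, +2
Step 2: Count signs: positive = 3, negative = 5.
Step 3: Under H0: P(positive) = 0.5, so the number of positives S ~ Bin(8, 0.5).
Step 4: Two-sided exact p-value = sum of Bin(8,0.5) probabilities at or below the observed probability = 0.726562.
Step 5: alpha = 0.1. fail to reject H0.

n_eff = 8, pos = 3, neg = 5, p = 0.726562, fail to reject H0.


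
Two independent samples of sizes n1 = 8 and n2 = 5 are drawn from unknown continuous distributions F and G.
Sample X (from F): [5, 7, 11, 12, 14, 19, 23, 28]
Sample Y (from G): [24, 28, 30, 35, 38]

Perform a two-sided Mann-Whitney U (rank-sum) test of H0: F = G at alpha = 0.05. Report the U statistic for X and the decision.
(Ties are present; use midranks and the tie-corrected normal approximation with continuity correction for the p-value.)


Step 1: Combine and sort all 13 observations; assign midranks.
sorted (value, group): (5,X), (7,X), (11,X), (12,X), (14,X), (19,X), (23,X), (24,Y), (28,X), (28,Y), (30,Y), (35,Y), (38,Y)
ranks: 5->1, 7->2, 11->3, 12->4, 14->5, 19->6, 23->7, 24->8, 28->9.5, 28->9.5, 30->11, 35->12, 38->13
Step 2: Rank sum for X: R1 = 1 + 2 + 3 + 4 + 5 + 6 + 7 + 9.5 = 37.5.
Step 3: U_X = R1 - n1(n1+1)/2 = 37.5 - 8*9/2 = 37.5 - 36 = 1.5.
       U_Y = n1*n2 - U_X = 40 - 1.5 = 38.5.
Step 4: Ties are present, so use the tie-corrected normal approximation (with continuity correction) for the p-value.
Step 5: p-value = 0.008326; compare to alpha = 0.05. reject H0.

U_X = 1.5, p = 0.008326, reject H0 at alpha = 0.05.


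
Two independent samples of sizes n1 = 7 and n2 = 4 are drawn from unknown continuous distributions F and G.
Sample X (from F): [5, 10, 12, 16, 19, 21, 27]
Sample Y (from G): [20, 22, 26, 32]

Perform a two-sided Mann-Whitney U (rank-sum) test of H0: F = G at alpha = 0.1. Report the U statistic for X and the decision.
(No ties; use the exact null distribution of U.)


Step 1: Combine and sort all 11 observations; assign midranks.
sorted (value, group): (5,X), (10,X), (12,X), (16,X), (19,X), (20,Y), (21,X), (22,Y), (26,Y), (27,X), (32,Y)
ranks: 5->1, 10->2, 12->3, 16->4, 19->5, 20->6, 21->7, 22->8, 26->9, 27->10, 32->11
Step 2: Rank sum for X: R1 = 1 + 2 + 3 + 4 + 5 + 7 + 10 = 32.
Step 3: U_X = R1 - n1(n1+1)/2 = 32 - 7*8/2 = 32 - 28 = 4.
       U_Y = n1*n2 - U_X = 28 - 4 = 24.
Step 4: No ties, so the exact null distribution of U (based on enumerating the C(11,7) = 330 equally likely rank assignments) gives the two-sided p-value.
Step 5: p-value = 0.072727; compare to alpha = 0.1. reject H0.

U_X = 4, p = 0.072727, reject H0 at alpha = 0.1.


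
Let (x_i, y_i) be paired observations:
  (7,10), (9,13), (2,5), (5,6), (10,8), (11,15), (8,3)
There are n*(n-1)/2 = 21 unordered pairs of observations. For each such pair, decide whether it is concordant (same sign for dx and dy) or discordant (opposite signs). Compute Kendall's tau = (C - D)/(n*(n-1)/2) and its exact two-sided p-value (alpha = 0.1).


Step 1: Enumerate the 21 unordered pairs (i,j) with i<j and classify each by sign(x_j-x_i) * sign(y_j-y_i).
  (1,2):dx=+2,dy=+3->C; (1,3):dx=-5,dy=-5->C; (1,4):dx=-2,dy=-4->C; (1,5):dx=+3,dy=-2->D
  (1,6):dx=+4,dy=+5->C; (1,7):dx=+1,dy=-7->D; (2,3):dx=-7,dy=-8->C; (2,4):dx=-4,dy=-7->C
  (2,5):dx=+1,dy=-5->D; (2,6):dx=+2,dy=+2->C; (2,7):dx=-1,dy=-10->C; (3,4):dx=+3,dy=+1->C
  (3,5):dx=+8,dy=+3->C; (3,6):dx=+9,dy=+10->C; (3,7):dx=+6,dy=-2->D; (4,5):dx=+5,dy=+2->C
  (4,6):dx=+6,dy=+9->C; (4,7):dx=+3,dy=-3->D; (5,6):dx=+1,dy=+7->C; (5,7):dx=-2,dy=-5->C
  (6,7):dx=-3,dy=-12->C
Step 2: C = 16, D = 5, total pairs = 21.
Step 3: tau = (C - D)/(n(n-1)/2) = (16 - 5)/21 = 0.523810.
Step 4: Exact two-sided p-value (enumerate n! = 5040 permutations of y under H0): p = 0.136111.
Step 5: alpha = 0.1. fail to reject H0.

tau_b = 0.5238 (C=16, D=5), p = 0.136111, fail to reject H0.


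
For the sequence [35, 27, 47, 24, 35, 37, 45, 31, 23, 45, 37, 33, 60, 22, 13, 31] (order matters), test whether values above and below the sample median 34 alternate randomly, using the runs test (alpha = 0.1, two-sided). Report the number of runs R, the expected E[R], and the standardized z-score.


Step 1: Compute median = 34; label A = above, B = below.
Labels in order: ABABAAABBAABABBB  (n_A = 8, n_B = 8)
Step 2: Count runs R = 10.
Step 3: Under H0 (random ordering), E[R] = 2*n_A*n_B/(n_A+n_B) + 1 = 2*8*8/16 + 1 = 9.0000.
        Var[R] = 2*n_A*n_B*(2*n_A*n_B - n_A - n_B) / ((n_A+n_B)^2 * (n_A+n_B-1)) = 14336/3840 = 3.7333.
        SD[R] = 1.9322.
Step 4: Continuity-corrected z = (R - 0.5 - E[R]) / SD[R] = (10 - 0.5 - 9.0000) / 1.9322 = 0.2588.
Step 5: Two-sided p-value via normal approximation = 2*(1 - Phi(|z|)) = 0.795809.
Step 6: alpha = 0.1. fail to reject H0.

R = 10, z = 0.2588, p = 0.795809, fail to reject H0.
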